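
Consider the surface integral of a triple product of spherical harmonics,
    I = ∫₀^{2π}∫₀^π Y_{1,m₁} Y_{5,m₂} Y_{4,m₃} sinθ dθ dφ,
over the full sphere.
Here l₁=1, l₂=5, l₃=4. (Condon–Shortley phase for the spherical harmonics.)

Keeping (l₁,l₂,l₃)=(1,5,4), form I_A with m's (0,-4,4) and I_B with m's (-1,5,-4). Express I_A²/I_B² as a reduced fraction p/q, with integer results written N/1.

1/5

Shared (l₁,l₂,l₃)=(1,5,4): N and (l;000)² cancel in I_A²/I_B².
A: Δ = 2!·0!·8!/11! = 1/495; Racah Σ t=1..1: t=1:−1/40320 = -1/40320; ⇒ 3j(1 5 4; 0 -4 4)² = 1/55, sgn -1
B: Δ = 2!·0!·8!/11! = 1/495; Racah Σ t=2..2: t=2:+1/80640 = 1/80640; ⇒ 3j(1 5 4; -1 5 -4)² = 1/11, sgn +1
I_A²/I_B² = (1/55)/(1/11) = 1/5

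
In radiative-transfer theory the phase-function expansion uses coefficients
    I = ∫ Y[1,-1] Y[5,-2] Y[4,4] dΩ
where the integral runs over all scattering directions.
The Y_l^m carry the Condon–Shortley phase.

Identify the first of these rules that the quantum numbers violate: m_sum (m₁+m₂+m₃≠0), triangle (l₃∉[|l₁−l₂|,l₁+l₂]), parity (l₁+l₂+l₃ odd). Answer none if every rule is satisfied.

m_sum

azimuthal sum: -1 − 2 + 4 = 1  ✗
4 ≤ 4 ≤ 6 (triangle on l)
L = 1 + 5 + 4 = 10 (even)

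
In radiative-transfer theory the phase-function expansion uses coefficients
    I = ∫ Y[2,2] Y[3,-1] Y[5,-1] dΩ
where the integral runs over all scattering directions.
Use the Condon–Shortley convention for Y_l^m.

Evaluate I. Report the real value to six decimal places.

Checks pass: Σm=0; 10 even; l₃=5∈[1,5].
(2·2+1)(2·3+1)(2·5+1) = 385
Δ: 0! 4! 6! / 11! → 1/2310
sum: t=0:+1/144 = 1/144
3j²(2 3 5; 0 0 0) = Δ·Π!·Σ² = 10/231  (sign -1)
sum: t=0:+1/1152 = 1/1152
3j²(2 3 5; 2 -1 -1) = Δ·Π!·Σ² = 1/154  (sign +1)
combine: 4πI² = 385·10/231·1/154 = 25/231
take √, sign -1: I = -0.09280237

-0.092802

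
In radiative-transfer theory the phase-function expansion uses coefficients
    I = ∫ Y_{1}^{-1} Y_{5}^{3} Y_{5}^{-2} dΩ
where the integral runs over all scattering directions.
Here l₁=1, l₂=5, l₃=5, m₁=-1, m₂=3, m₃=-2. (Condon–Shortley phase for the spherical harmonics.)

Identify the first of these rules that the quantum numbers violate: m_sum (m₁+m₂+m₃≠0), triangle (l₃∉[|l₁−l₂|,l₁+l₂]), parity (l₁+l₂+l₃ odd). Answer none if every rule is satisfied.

m₁+m₂+m₃ = -1 + 3 − 2 = 0  ✓
triangle: |1−5|=4 ≤ l₃=5 ≤ 1+5=6  ✓
parity: l₁+l₂+l₃ = 11 is odd  ✗

parity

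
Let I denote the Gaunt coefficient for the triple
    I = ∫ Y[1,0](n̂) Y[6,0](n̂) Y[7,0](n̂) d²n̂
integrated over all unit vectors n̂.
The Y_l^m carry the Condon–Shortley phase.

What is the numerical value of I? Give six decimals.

0.244927

Rules hold: Σm=0, L=14 even, 5≤7≤7.
N = 3·13·15 = 585
Δ = 0!·2!·12!/15! = 1/1365
Racah Σ t=0..0: t=0:+1/518400 = 1/518400
⇒ 3j(1 6 7; 0 0 0)² = 7/195, sgn -1
(m-triple is (0,0,0) — same symbol as above.)
4πI² = N·(3j₀)²·(3jₘ)² = 49/65
I = +1·√(0.753846/4π) = 0.24492687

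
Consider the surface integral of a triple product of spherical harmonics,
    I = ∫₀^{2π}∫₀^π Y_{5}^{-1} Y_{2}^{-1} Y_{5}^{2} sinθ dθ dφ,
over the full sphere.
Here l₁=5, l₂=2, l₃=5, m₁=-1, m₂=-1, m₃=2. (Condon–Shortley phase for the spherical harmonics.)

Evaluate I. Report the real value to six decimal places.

0.104819

m-sum 0 ✓  L=12 even ✓  3≤5≤7 ✓
Π(2lᵢ+1) = 11×5×11 = 605
triangle coeff Δ(5,2,5) = 1/38610
Σ_t [0,2]: t=0:+1/2880 t=1:−1/576 t=2:+1/2880 = -1/960
(3j)²=10/429 [(5 2 5; 0 0 0)], sign=+1
Σ_t [0,1]: t=0:+1/2880 t=1:−1/1440 = -1/2880
(3j)²=7/715 [(5 2 5; -1 -1 2)], sign=+1
⇒ 4πI² = 70/507
I = (+1)√(70/507/(4π)) = 0.10481902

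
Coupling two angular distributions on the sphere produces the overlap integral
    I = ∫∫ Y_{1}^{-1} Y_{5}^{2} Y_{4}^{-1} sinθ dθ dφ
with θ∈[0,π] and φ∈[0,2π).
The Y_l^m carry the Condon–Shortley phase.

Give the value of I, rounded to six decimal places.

0.225034

Rules hold: Σm=0, L=10 even, 4≤4≤6.
N = 3·11·9 = 297
Δ = 2!·0!·8!/11! = 1/495
Racah Σ t=1..1: t=1:−1/576 = -1/576
⇒ 3j(1 5 4; 0 0 0)² = 5/99, sgn -1
Racah Σ t=2..2: t=2:+1/1440 = 1/1440
⇒ 3j(1 5 4; -1 2 -1)² = 7/165, sgn -1
4πI² = N·(3j₀)²·(3jₘ)² = 7/11
I = +1·√(0.636364/4π) = 0.22503380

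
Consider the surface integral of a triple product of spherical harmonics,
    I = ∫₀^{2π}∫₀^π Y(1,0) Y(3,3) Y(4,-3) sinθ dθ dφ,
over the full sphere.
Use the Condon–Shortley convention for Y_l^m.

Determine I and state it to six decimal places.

-0.162868

Rules hold: Σm=0, L=8 even, 2≤4≤4.
N = 3·7·9 = 189
Δ = 0!·2!·6!/9! = 1/252
Racah Σ t=0..0: t=0:+1/36 = 1/36
⇒ 3j(1 3 4; 0 0 0)² = 4/63, sgn +1
Racah Σ t=0..0: t=0:+1/720 = 1/720
⇒ 3j(1 3 4; 0 3 -3)² = 1/36, sgn -1
4πI² = N·(3j₀)²·(3jₘ)² = 1/3
I = -1·√(0.333333/4π) = -0.16286750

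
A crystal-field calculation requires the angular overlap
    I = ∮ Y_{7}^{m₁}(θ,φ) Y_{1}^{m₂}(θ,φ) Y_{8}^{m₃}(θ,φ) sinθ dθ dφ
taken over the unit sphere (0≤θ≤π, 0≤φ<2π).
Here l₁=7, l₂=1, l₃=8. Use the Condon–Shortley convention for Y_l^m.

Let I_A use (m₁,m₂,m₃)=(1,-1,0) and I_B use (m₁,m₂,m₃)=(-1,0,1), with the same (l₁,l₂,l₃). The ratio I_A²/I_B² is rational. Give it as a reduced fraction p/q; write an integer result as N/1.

4/9

l's match ⇒ only the (l;m) 3-j factors differ between A and B.
A: triangle coeff Δ(7,1,8) = 1/2040; Σ_t [0,0]: t=0:+1/58060800 = 1/58060800; (3j)²=7/510 [(7 1 8; 1 -1 0)], sign=+1
B: triangle coeff Δ(7,1,8) = 1/2040; Σ_t [0,0]: t=0:+1/29030400 = 1/29030400; (3j)²=21/680 [(7 1 8; -1 0 1)], sign=-1
I_A²/I_B² = (7/510)/(21/680) = 4/9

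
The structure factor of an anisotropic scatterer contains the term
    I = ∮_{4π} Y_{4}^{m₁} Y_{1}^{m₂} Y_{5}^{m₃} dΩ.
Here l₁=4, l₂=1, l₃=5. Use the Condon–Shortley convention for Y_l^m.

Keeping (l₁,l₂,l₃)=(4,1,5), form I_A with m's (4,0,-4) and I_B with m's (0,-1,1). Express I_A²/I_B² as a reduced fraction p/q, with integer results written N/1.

3/5

Same 4,1,5: normalisation and zero-m 3j drop out of the ratio.
A: Δ: 0! 8! 2! / 11! → 1/495; sum: t=0:+1/40320 = 1/40320; 3j²(4 1 5; 4 0 -4) = Δ·Π!·Σ² = 1/55  (sign -1)
B: Δ: 0! 8! 2! / 11! → 1/495; sum: t=0:+1/1152 = 1/1152; 3j²(4 1 5; 0 -1 1) = Δ·Π!·Σ² = 1/33  (sign +1)
I_A²/I_B² = (1/55)/(1/33) = 3/5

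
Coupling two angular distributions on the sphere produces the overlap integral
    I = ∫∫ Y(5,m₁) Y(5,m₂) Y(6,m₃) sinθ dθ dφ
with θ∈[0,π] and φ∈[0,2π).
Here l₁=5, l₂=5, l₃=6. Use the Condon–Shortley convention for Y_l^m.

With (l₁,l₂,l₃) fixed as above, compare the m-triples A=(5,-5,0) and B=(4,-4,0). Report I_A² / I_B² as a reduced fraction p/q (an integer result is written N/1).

Same 5,5,6: normalisation and zero-m 3j drop out of the ratio.
A: Δ: 4! 6! 6! / 17! → 1/28588560; sum: t=0:+1/12441600 = 1/12441600; 3j²(5 5 6; 5 -5 0) = Δ·Π!·Σ² = 15/9724  (sign +1)
B: Δ: 4! 6! 6! / 17! → 1/28588560; sum: t=0:+1/345600 t=1:−1/3110400 = 1/388800; 3j²(5 5 6; 4 -4 0) = Δ·Π!·Σ² = 192/12155  (sign +1)
I_A²/I_B² = (15/9724)/(192/12155) = 25/256

25/256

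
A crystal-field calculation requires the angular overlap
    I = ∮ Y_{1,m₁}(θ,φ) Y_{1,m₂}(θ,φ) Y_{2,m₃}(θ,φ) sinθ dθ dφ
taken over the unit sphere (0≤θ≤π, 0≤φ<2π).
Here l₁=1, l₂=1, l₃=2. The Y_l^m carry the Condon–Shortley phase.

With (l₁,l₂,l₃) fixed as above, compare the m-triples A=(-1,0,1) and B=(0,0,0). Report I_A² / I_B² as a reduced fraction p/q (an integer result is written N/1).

3/4

Same 1,1,2: normalisation and zero-m 3j drop out of the ratio.
A: Δ: 0! 2! 2! / 5! → 1/30; sum: t=0:+1/2 = 1/2; 3j²(1 1 2; -1 0 1) = Δ·Π!·Σ² = 1/10  (sign -1)
B: Δ: 0! 2! 2! / 5! → 1/30; sum: t=0:+1/1 = 1/1; 3j²(1 1 2; 0 0 0) = Δ·Π!·Σ² = 2/15  (sign +1)
I_A²/I_B² = (1/10)/(2/15) = 3/4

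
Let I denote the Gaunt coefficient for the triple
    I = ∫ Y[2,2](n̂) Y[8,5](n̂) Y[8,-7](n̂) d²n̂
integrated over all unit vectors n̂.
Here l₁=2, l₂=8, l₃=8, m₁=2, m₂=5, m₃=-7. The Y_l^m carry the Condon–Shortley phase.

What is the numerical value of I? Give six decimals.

0.096220

m-sum 0 ✓  L=18 even ✓  6≤8≤10 ✓
Π(2lᵢ+1) = 5×17×17 = 1445
triangle coeff Δ(2,8,8) = 1/348840
Σ_t [0,2]: t=0:+1/116121600 t=1:−1/25401600 t=2:+1/116121600 = -1/45158400
(3j)²=24/1615 [(2 8 8; 0 0 0)], sign=-1
Σ_t [0,0]: t=0:+1/24908083200 = 1/24908083200
(3j)²=7/1292 [(2 8 8; 2 5 -7)], sign=-1
⇒ 4πI² = 42/361
I = (+1)√(42/361/(4π)) = 0.09622017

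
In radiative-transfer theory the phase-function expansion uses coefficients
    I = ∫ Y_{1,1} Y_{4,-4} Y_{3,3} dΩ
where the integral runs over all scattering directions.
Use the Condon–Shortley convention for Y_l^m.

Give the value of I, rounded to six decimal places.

Checks pass: Σm=0; 8 even; l₃=3∈[3,5].
(2·1+1)(2·4+1)(2·3+1) = 189
Δ: 2! 0! 6! / 9! → 1/252
sum: t=1:−1/36 = -1/36
3j²(1 4 3; 0 0 0) = Δ·Π!·Σ² = 4/63  (sign +1)
sum: t=0:+1/1440 = 1/1440
3j²(1 4 3; 1 -4 3) = Δ·Π!·Σ² = 1/9  (sign +1)
combine: 4πI² = 189·4/63·1/9 = 4/3
take √, sign +1: I = 0.32573501

0.325735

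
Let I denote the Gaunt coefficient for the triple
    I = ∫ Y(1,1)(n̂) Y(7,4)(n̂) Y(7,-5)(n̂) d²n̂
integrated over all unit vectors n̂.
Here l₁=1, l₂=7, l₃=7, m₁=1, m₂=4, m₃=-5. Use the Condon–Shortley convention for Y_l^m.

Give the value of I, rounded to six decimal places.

Σlᵢ=15 odd — θ-integrand is odd under cosθ→−cosθ; I=0

0.000000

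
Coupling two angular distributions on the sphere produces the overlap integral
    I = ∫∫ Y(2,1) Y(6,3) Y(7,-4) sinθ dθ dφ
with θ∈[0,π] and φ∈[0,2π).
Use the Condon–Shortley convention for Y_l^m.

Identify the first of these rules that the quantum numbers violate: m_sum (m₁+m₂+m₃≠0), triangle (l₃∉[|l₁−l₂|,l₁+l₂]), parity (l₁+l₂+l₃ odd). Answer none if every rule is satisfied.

parity

Σmᵢ = 0  ✓
l₃∈[|l₁−l₂|,l₁+l₂]=[4,8], have l₃=7  ✓
Σlᵢ = 15 ⇒ odd  ✗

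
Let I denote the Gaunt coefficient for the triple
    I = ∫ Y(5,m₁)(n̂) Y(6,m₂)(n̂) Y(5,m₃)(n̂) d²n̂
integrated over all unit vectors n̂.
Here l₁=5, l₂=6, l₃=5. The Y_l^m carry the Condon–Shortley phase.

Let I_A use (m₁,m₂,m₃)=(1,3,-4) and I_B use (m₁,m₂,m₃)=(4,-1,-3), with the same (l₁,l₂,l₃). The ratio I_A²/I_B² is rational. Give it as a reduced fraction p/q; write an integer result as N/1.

15/847

Same 5,6,5: normalisation and zero-m 3j drop out of the ratio.
A: Δ: 6! 4! 6! / 17! → 1/28588560; sum: t=3:−1/155520 t=4:+1/138240 = 1/1244160; 3j²(5 6 5; 1 3 -4) = Δ·Π!·Σ² = 3/9724  (sign -1)
B: Δ: 6! 4! 6! / 17! → 1/28588560; sum: t=0:+1/518400 t=1:−1/138240 = -11/2073600; 3j²(5 6 5; 4 -1 -3) = Δ·Π!·Σ² = 77/4420  (sign -1)
I_A²/I_B² = (3/9724)/(77/4420) = 15/847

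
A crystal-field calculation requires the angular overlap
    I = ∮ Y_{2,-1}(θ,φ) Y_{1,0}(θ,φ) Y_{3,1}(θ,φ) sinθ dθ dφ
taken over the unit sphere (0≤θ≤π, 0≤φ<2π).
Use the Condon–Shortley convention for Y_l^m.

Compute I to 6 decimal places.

-0.233597

m-sum 0 ✓  L=6 even ✓  1≤3≤3 ✓
Π(2lᵢ+1) = 5×3×7 = 105
triangle coeff Δ(2,1,3) = 1/105
Σ_t [0,0]: t=0:+1/4 = 1/4
(3j)²=3/35 [(2 1 3; 0 0 0)], sign=-1
Σ_t [0,0]: t=0:+1/6 = 1/6
(3j)²=8/105 [(2 1 3; -1 0 1)], sign=+1
⇒ 4πI² = 24/35
I = (-1)√(24/35/(4π)) = -0.23359668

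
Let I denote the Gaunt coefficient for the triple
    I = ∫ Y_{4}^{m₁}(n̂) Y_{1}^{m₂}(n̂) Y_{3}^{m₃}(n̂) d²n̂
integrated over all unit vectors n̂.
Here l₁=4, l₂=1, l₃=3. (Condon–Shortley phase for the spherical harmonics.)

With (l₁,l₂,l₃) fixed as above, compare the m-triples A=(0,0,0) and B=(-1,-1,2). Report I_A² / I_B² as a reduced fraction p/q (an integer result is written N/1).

Same 4,1,3: normalisation and zero-m 3j drop out of the ratio.
A: Δ: 2! 6! 0! / 9! → 1/252; sum: t=1:−1/36 = -1/36; 3j²(4 1 3; 0 0 0) = Δ·Π!·Σ² = 4/63  (sign +1)
B: Δ: 2! 6! 0! / 9! → 1/252; sum: t=0:+1/240 = 1/240; 3j²(4 1 3; -1 -1 2) = Δ·Π!·Σ² = 1/84  (sign -1)
I_A²/I_B² = (4/63)/(1/84) = 16/3

16/3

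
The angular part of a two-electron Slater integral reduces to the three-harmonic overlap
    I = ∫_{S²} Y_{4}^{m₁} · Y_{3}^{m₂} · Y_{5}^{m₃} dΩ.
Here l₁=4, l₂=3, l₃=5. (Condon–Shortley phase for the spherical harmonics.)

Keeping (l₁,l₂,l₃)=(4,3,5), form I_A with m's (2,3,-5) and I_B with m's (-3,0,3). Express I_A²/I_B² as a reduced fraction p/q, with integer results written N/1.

Shared (l₁,l₂,l₃)=(4,3,5): N and (l;000)² cancel in I_A²/I_B².
A: Δ = 2!·6!·4!/13! = 1/180180; Racah Σ t=2..2: t=2:+1/34560 = 1/34560; ⇒ 3j(4 3 5; 2 3 -5)² = 5/286, sgn +1
B: Δ = 2!·6!·4!/13! = 1/180180; Racah Σ t=1..2: t=1:−1/2880 t=2:+1/1440 = 1/2880; ⇒ 3j(4 3 5; -3 0 3)² = 7/715, sgn +1
I_A²/I_B² = (5/286)/(7/715) = 25/14

25/14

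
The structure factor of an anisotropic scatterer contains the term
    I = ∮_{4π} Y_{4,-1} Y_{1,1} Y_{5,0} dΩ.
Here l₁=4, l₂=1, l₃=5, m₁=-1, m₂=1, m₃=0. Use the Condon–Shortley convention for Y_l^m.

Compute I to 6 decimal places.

m-sum 0 ✓  L=10 even ✓  3≤5≤5 ✓
Π(2lᵢ+1) = 9×3×11 = 297
triangle coeff Δ(4,1,5) = 1/495
Σ_t [0,0]: t=0:+1/576 = 1/576
(3j)²=5/99 [(4 1 5; 0 0 0)], sign=-1
Σ_t [0,0]: t=0:+1/1440 = 1/1440
(3j)²=2/99 [(4 1 5; -1 1 0)], sign=-1
⇒ 4πI² = 10/33
I = (+1)√(10/33/(4π)) = 0.15528807

0.155288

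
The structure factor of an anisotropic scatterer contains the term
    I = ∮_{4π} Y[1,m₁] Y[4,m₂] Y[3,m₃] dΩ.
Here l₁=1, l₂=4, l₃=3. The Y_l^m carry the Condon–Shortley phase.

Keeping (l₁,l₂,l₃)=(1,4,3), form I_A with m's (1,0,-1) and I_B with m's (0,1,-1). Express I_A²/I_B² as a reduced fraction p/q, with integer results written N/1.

2/5

Shared (l₁,l₂,l₃)=(1,4,3): N and (l;000)² cancel in I_A²/I_B².
A: Δ = 2!·0!·6!/9! = 1/252; Racah Σ t=0..0: t=0:+1/96 = 1/96; ⇒ 3j(1 4 3; 1 0 -1)² = 1/42, sgn +1
B: Δ = 2!·0!·6!/9! = 1/252; Racah Σ t=1..1: t=1:−1/48 = -1/48; ⇒ 3j(1 4 3; 0 1 -1)² = 5/84, sgn -1
I_A²/I_B² = (1/42)/(5/84) = 2/5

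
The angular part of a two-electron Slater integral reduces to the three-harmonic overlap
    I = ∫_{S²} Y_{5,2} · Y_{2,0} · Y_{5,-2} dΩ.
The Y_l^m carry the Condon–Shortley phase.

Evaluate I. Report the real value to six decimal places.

Checks pass: Σm=0; 12 even; l₃=5∈[3,7].
(2·5+1)(2·2+1)(2·5+1) = 605
Δ: 2! 8! 2! / 13! → 1/38610
sum: t=0:+1/2880 t=1:−1/576 t=2:+1/2880 = -1/960
3j²(5 2 5; 0 0 0) = Δ·Π!·Σ² = 10/429  (sign +1)
sum: t=0:+1/2880 t=1:−1/1440 t=2:+1/20160 = -1/3360
3j²(5 2 5; 2 0 -2) = Δ·Π!·Σ² = 6/715  (sign +1)
combine: 4πI² = 605·10/429·6/715 = 20/169
take √, sign +1: I = 0.09704356

0.097044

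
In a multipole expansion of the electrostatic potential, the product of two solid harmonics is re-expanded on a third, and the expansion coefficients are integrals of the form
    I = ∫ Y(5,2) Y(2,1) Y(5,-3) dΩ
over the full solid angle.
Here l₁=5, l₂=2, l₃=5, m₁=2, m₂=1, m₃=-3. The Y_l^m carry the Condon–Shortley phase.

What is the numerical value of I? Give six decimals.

Rules hold: Σm=0, L=12 even, 3≤5≤7.
N = 11·5·11 = 605
Δ = 2!·8!·2!/13! = 1/38610
Racah Σ t=0..2: t=0:+1/2880 t=1:−1/576 t=2:+1/2880 = -1/960
⇒ 3j(5 2 5; 0 0 0)² = 10/429, sgn +1
Racah Σ t=1..2: t=1:−1/2880 t=2:+1/10080 = -1/4032
⇒ 3j(5 2 5; 2 1 -3)² = 10/429, sgn -1
4πI² = N·(3j₀)²·(3jₘ)² = 500/1521
I = -1·√(0.328731/4π) = -0.16173926

-0.161739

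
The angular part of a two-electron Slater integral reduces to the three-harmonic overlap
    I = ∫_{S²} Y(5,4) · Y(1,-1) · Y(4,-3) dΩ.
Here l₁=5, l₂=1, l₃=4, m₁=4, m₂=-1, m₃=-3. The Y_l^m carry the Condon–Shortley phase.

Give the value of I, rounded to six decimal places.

m-sum 0 ✓  L=10 even ✓  4≤4≤6 ✓
Π(2lᵢ+1) = 11×3×9 = 297
triangle coeff Δ(5,1,4) = 1/495
Σ_t [1,1]: t=1:−1/576 = -1/576
(3j)²=5/99 [(5 1 4; 0 0 0)], sign=-1
Σ_t [0,0]: t=0:+1/10080 = 1/10080
(3j)²=4/55 [(5 1 4; 4 -1 -3)], sign=-1
⇒ 4πI² = 12/11
I = (+1)√(12/11/(4π)) = 0.29463840

0.294638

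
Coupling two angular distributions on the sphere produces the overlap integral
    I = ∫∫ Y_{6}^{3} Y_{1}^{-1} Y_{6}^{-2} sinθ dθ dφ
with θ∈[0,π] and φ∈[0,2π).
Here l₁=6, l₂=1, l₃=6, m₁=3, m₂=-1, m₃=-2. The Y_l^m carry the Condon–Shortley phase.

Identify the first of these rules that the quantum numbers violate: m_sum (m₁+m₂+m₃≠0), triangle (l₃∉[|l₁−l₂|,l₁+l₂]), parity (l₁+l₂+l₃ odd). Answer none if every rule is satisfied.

parity

m₁+m₂+m₃ = 3 − 1 − 2 = 0  ✓
triangle: |6−1|=5 ≤ l₃=6 ≤ 6+1=7  ✓
parity: l₁+l₂+l₃ = 13 is odd  ✗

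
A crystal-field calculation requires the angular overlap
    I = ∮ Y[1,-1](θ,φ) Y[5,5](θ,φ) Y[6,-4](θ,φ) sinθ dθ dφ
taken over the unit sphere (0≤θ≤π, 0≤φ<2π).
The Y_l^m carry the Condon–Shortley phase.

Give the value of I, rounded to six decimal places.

m-sum 0 ✓  L=12 even ✓  4≤6≤6 ✓
Π(2lᵢ+1) = 3×11×13 = 429
triangle coeff Δ(1,5,6) = 1/858
Σ_t [0,0]: t=0:+1/14400 = 1/14400
(3j)²=6/143 [(1 5 6; 0 0 0)], sign=+1
Σ_t [0,0]: t=0:+1/7257600 = 1/7257600
(3j)²=1/858 [(1 5 6; -1 5 -4)], sign=+1
⇒ 4πI² = 3/143
I = (+1)√(3/143/(4π)) = 0.04085899

0.040859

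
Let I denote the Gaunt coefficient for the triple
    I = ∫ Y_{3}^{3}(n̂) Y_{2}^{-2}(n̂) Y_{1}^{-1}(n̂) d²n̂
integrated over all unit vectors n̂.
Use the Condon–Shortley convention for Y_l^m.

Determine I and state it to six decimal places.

-0.319865

Rules hold: Σm=0, L=6 even, 1≤1≤5.
N = 7·5·3 = 105
Δ = 4!·2!·0!/7! = 1/105
Racah Σ t=2..2: t=2:+1/4 = 1/4
⇒ 3j(3 2 1; 0 0 0)² = 3/35, sgn -1
Racah Σ t=0..0: t=0:+1/48 = 1/48
⇒ 3j(3 2 1; 3 -2 -1)² = 1/7, sgn +1
4πI² = N·(3j₀)²·(3jₘ)² = 9/7
I = -1·√(1.28571/4π) = -0.31986543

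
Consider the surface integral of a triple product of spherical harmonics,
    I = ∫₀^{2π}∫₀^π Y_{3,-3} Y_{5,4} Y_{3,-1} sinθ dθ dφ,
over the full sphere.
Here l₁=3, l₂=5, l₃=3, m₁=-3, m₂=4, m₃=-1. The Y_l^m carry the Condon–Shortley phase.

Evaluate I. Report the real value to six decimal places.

L=11 odd ⇒ parity kills the (l;000) factor ⇒ I = 0

0.000000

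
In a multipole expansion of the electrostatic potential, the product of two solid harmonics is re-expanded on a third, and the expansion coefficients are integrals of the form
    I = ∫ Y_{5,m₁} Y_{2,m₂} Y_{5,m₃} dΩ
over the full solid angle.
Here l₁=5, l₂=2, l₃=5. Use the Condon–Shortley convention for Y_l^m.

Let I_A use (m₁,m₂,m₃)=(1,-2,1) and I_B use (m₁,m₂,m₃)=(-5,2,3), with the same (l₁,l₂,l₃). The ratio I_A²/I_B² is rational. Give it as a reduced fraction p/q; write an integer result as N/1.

l's match ⇒ only the (l;m) 3-j factors differ between A and B.
A: triangle coeff Δ(5,2,5) = 1/38610; Σ_t [0,0]: t=0:+1/2304 = 1/2304; (3j)²=5/143 [(5 2 5; 1 -2 1)], sign=+1
B: triangle coeff Δ(5,2,5) = 1/38610; Σ_t [2,2]: t=2:+1/161280 = 1/161280; (3j)²=1/143 [(5 2 5; -5 2 3)], sign=+1
I_A²/I_B² = (5/143)/(1/143) = 5/1

5/1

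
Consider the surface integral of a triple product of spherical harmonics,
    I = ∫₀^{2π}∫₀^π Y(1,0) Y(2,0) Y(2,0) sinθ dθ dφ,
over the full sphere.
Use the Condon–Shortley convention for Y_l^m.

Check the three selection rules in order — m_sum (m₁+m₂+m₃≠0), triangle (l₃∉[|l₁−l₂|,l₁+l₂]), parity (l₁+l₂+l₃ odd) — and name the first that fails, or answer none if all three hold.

parity

azimuthal sum: 0 + 0 + 0 = 0  ✓
1 ≤ 2 ≤ 3 (triangle on l)  ✓
L = 1 + 2 + 2 = 5 (odd)  ✗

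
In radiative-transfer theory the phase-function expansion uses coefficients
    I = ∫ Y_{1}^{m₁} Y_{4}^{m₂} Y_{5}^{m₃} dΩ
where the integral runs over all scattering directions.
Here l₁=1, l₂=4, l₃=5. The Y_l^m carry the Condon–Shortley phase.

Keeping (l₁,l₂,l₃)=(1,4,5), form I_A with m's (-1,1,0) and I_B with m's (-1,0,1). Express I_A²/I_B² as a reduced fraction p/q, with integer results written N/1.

l's match ⇒ only the (l;m) 3-j factors differ between A and B.
A: triangle coeff Δ(1,4,5) = 1/495; Σ_t [0,0]: t=0:+1/1440 = 1/1440; (3j)²=2/99 [(1 4 5; -1 1 0)], sign=-1
B: triangle coeff Δ(1,4,5) = 1/495; Σ_t [0,0]: t=0:+1/1152 = 1/1152; (3j)²=1/33 [(1 4 5; -1 0 1)], sign=+1
I_A²/I_B² = (2/99)/(1/33) = 2/3

2/3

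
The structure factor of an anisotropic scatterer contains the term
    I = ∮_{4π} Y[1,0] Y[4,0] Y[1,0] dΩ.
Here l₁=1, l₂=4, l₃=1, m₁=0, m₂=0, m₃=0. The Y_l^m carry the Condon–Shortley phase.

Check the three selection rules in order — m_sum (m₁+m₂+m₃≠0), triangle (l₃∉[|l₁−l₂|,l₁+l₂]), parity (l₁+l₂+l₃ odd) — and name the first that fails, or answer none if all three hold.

triangle

m₁+m₂+m₃ = 0 + 0 + 0 = 0  ✓
triangle: |1−4|=3 ≤ l₃=1 ≤ 1+4=5  ✗
parity: l₁+l₂+l₃ = 6 is even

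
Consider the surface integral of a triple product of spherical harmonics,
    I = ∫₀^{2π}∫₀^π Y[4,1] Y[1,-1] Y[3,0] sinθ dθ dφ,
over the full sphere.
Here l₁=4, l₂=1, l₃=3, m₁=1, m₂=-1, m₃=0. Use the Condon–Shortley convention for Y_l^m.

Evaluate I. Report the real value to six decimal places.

Checks pass: Σm=0; 8 even; l₃=3∈[3,5].
(2·4+1)(2·1+1)(2·3+1) = 189
Δ: 2! 6! 0! / 9! → 1/252
sum: t=1:−1/36 = -1/36
3j²(4 1 3; 0 0 0) = Δ·Π!·Σ² = 4/63  (sign +1)
sum: t=0:+1/72 = 1/72
3j²(4 1 3; 1 -1 0) = Δ·Π!·Σ² = 5/126  (sign -1)
combine: 4πI² = 189·4/63·5/126 = 10/21
take √, sign -1: I = -0.19466390

-0.194664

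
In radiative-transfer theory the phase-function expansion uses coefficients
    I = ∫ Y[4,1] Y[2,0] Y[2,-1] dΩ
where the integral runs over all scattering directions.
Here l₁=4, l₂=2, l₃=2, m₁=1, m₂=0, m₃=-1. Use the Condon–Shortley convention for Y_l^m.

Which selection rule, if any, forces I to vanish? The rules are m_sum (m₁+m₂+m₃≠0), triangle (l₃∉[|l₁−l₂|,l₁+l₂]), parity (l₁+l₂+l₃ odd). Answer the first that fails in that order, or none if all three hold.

none

azimuthal sum: 1 + 0 − 1 = 0  ✓
2 ≤ 2 ≤ 6 (triangle on l)  ✓
L = 4 + 2 + 2 = 8 (even)  ✓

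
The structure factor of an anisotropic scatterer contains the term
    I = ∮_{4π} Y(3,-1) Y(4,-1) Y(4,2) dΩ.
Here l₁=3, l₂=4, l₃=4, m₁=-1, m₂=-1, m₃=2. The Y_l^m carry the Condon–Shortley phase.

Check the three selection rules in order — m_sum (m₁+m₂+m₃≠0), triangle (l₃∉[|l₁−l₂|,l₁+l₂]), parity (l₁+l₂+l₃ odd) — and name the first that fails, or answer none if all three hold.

parity

Σmᵢ = 0  ✓
l₃∈[|l₁−l₂|,l₁+l₂]=[1,7], have l₃=4  ✓
Σlᵢ = 11 ⇒ odd  ✗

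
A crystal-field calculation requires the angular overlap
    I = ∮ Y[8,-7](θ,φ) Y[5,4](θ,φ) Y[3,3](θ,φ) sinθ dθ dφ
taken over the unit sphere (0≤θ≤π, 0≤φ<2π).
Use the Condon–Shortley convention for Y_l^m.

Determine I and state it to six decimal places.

-0.297017

Checks pass: Σm=0; 16 even; l₃=3∈[3,13].
(2·8+1)(2·5+1)(2·3+1) = 1309
Δ: 10! 6! 0! / 17! → 1/136136
sum: t=5:−1/518400 = -1/518400
3j²(8 5 3; 0 0 0) = Δ·Π!·Σ² = 56/2431  (sign +1)
sum: t=9:−1/261273600 = -1/261273600
3j²(8 5 3; -7 4 3) = Δ·Π!·Σ² = 5/136  (sign -1)
combine: 4πI² = 1309·56/2431·5/136 = 245/221
take √, sign -1: I = -0.29701746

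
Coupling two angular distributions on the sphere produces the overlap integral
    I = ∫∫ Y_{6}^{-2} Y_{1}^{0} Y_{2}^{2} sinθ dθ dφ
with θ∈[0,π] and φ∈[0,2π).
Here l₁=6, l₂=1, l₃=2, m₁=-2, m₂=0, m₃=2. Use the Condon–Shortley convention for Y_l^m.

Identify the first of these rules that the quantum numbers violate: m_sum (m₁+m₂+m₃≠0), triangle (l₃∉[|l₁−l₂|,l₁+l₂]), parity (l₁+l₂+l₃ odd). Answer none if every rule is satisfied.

m₁+m₂+m₃ = -2 + 0 + 2 = 0  ✓
triangle: |6−1|=5 ≤ l₃=2 ≤ 6+1=7  ✗
parity: l₁+l₂+l₃ = 9 is odd

triangle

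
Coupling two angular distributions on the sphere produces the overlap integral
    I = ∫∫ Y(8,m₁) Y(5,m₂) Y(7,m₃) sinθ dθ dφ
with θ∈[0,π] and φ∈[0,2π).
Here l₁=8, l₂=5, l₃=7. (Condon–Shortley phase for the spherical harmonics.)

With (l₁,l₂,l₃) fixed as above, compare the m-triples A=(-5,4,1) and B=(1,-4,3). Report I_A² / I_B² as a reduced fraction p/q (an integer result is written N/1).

77/156

Shared (l₁,l₂,l₃)=(8,5,7): N and (l;000)² cancel in I_A²/I_B².
A: Δ = 6!·10!·4!/21! = 1/814773960; Racah Σ t=5..6: t=5:−1/232243200 t=6:+1/130636800 = 1/298598400; ⇒ 3j(8 5 7; -5 4 1)² = 7/1292, sgn +1
B: Δ = 6!·10!·4!/21! = 1/814773960; Racah Σ t=0..1: t=0:+1/130636800 t=1:−1/49766400 = -13/1045094400; ⇒ 3j(8 5 7; 1 -4 3)² = 39/3553, sgn -1
I_A²/I_B² = (7/1292)/(39/3553) = 77/156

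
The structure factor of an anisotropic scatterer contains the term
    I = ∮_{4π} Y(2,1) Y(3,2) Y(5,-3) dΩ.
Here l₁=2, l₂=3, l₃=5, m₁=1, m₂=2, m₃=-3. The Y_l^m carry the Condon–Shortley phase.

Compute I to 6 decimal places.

-0.253584

Checks pass: Σm=0; 10 even; l₃=5∈[1,5].
(2·2+1)(2·3+1)(2·5+1) = 385
Δ: 0! 4! 6! / 11! → 1/2310
sum: t=0:+1/144 = 1/144
3j²(2 3 5; 0 0 0) = Δ·Π!·Σ² = 10/231  (sign -1)
sum: t=0:+1/720 = 1/720
3j²(2 3 5; 1 2 -3) = Δ·Π!·Σ² = 8/165  (sign +1)
combine: 4πI² = 385·10/231·8/165 = 80/99
take √, sign -1: I = -0.25358436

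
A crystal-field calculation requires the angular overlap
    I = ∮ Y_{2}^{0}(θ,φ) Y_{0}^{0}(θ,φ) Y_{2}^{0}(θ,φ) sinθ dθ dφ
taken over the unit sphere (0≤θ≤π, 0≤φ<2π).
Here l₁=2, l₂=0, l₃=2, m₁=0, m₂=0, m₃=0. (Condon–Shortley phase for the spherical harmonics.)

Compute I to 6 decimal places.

0.282095

m-sum 0 ✓  L=4 even ✓  2≤2≤2 ✓
Π(2lᵢ+1) = 5×1×5 = 25
triangle coeff Δ(2,0,2) = 1/5
Σ_t [0,0]: t=0:+1/4 = 1/4
(3j)²=1/5 [(2 0 2; 0 0 0)], sign=+1
(m-triple is (0,0,0) — same symbol as above.)
⇒ 4πI² = 1/1
I = (+1)√(1/1/(4π)) = 0.28209479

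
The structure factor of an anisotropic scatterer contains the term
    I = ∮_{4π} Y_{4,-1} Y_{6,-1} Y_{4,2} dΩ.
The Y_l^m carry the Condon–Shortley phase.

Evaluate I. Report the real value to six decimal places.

m-sum 0 ✓  L=14 even ✓  2≤4≤10 ✓
Π(2lᵢ+1) = 9×13×9 = 1053
triangle coeff Δ(4,6,4) = 1/1261260
Σ_t [2,4]: t=2:+1/4608 t=3:−1/1296 t=4:+1/4608 = -7/20736
(3j)²=20/1287 [(4 6 4; 0 0 0)], sign=-1
Σ_t [3,5]: t=3:−1/3456 t=4:+1/5760 t=5:−1/172800 = -7/57600
(3j)²=21/2860 [(4 6 4; -1 -1 2)], sign=-1
⇒ 4πI² = 189/1573
I = (+1)√(189/1573/(4π)) = 0.09778261

0.097783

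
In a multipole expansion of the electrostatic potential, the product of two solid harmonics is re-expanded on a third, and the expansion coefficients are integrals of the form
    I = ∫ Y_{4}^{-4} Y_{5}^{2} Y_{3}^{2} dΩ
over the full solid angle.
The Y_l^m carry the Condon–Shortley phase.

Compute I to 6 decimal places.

m-sum 0 ✓  L=12 even ✓  1≤3≤9 ✓
Π(2lᵢ+1) = 9×11×7 = 693
triangle coeff Δ(4,5,3) = 1/180180
Σ_t [2,4]: t=2:+1/576 t=3:−1/144 t=4:+1/576 = -1/288
(3j)²=20/1001 [(4 5 3; 0 0 0)], sign=+1
Σ_t [6,6]: t=6:+1/8640 = 1/8640
(3j)²=14/1287 [(4 5 3; -4 2 2)], sign=-1
⇒ 4πI² = 280/1859
I = (-1)√(280/1859/(4π)) = -0.10947990

-0.109480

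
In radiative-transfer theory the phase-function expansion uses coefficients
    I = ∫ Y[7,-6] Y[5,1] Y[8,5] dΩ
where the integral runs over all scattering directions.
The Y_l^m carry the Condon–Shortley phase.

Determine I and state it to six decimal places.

-0.103429

Checks pass: Σm=0; 20 even; l₃=8∈[2,12].
(2·7+1)(2·5+1)(2·8+1) = 2805
Δ: 4! 10! 6! / 21! → 1/814773960
sum: t=0:+1/87091200 t=1:−1/4976640 t=2:+1/2073600 t=3:−1/4976640 t=4:+1/87091200 = 1/9676800
3j²(7 5 8; 0 0 0) = Δ·Π!·Σ² = 360/46189  (sign +1)
sum: t=3:−1/783820800 t=4:+1/418037760 = 1/895795200
3j²(7 5 8; -6 1 5) = Δ·Π!·Σ² = 143/23256  (sign -1)
combine: 4πI² = 2805·360/46189·143/23256 = 825/6137
take √, sign -1: I = -0.10342939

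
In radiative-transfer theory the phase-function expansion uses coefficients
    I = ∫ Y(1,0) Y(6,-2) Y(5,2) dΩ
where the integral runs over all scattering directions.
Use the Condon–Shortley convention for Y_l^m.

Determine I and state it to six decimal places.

0.231133

Checks pass: Σm=0; 12 even; l₃=5∈[5,7].
(2·1+1)(2·6+1)(2·5+1) = 429
Δ: 2! 0! 10! / 13! → 1/858
sum: t=1:−1/14400 = -1/14400
3j²(1 6 5; 0 0 0) = Δ·Π!·Σ² = 6/143  (sign +1)
sum: t=1:−1/30240 = -1/30240
3j²(1 6 5; 0 -2 2) = Δ·Π!·Σ² = 16/429  (sign +1)
combine: 4πI² = 429·6/143·16/429 = 96/143
take √, sign +1: I = 0.23113338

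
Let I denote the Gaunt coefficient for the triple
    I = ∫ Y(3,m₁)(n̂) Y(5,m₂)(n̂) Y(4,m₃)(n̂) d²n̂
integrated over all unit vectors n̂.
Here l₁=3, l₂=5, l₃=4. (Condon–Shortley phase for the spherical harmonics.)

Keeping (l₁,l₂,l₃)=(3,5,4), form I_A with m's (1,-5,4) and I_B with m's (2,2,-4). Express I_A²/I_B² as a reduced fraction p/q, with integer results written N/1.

3/1

l's match ⇒ only the (l;m) 3-j factors differ between A and B.
A: triangle coeff Δ(3,5,4) = 1/180180; Σ_t [0,0]: t=0:+1/34560 = 1/34560; (3j)²=14/429 [(3 5 4; 1 -5 4)], sign=+1
B: triangle coeff Δ(3,5,4) = 1/180180; Σ_t [1,1]: t=1:−1/8640 = -1/8640; (3j)²=14/1287 [(3 5 4; 2 2 -4)], sign=-1
I_A²/I_B² = (14/429)/(14/1287) = 3/1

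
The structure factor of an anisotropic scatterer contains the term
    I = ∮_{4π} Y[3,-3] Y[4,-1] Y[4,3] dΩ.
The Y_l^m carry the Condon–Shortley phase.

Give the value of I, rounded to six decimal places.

-3 − 1 + 3 = -1 ≠ 0: azimuthal integral kills it; I = 0

0.000000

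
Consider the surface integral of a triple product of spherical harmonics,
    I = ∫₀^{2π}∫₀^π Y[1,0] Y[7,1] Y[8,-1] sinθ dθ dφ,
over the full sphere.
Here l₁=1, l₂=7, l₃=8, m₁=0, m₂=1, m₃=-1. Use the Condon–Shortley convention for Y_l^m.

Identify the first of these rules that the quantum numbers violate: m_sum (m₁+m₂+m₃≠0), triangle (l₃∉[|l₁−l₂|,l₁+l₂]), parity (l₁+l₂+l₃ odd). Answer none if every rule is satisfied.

none

m₁+m₂+m₃ = 0 + 1 − 1 = 0  ✓
triangle: |1−7|=6 ≤ l₃=8 ≤ 1+7=8  ✓
parity: l₁+l₂+l₃ = 16 is even  ✓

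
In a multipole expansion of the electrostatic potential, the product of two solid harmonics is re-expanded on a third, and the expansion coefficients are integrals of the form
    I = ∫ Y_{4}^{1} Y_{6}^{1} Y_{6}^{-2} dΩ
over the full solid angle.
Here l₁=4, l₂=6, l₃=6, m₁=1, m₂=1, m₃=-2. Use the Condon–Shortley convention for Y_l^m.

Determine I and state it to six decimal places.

0.113069

m-sum 0 ✓  L=16 even ✓  2≤6≤10 ✓
Π(2lᵢ+1) = 9×13×13 = 1521
triangle coeff Δ(4,6,6) = 1/15315300
Σ_t [0,4]: t=0:+1/829440 t=1:−1/25920 t=2:+1/9216 t=3:−1/25920 t=4:+1/829440 = 7/207360
(3j)²=28/2431 [(4 6 6; 0 0 0)], sign=+1
Σ_t [0,3]: t=0:+1/725760 t=1:−1/34560 t=2:+1/17280 t=3:−1/82944 = 53/2903040
(3j)²=2809/306306 [(4 6 6; 1 1 -2)], sign=+1
⇒ 4πI² = 5618/34969
I = (+1)√(5618/34969/(4π)) = 0.11306920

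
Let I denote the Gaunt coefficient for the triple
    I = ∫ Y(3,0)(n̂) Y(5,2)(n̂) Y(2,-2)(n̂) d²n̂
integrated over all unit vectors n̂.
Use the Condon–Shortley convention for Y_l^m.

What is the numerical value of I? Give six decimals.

0.141758

m-sum 0 ✓  L=10 even ✓  2≤2≤8 ✓
Π(2lᵢ+1) = 7×11×5 = 385
triangle coeff Δ(3,5,2) = 1/2310
Σ_t [3,3]: t=3:−1/144 = -1/144
(3j)²=10/231 [(3 5 2; 0 0 0)], sign=-1
Σ_t [3,3]: t=3:−1/864 = -1/864
(3j)²=1/66 [(3 5 2; 0 2 -2)], sign=-1
⇒ 4πI² = 25/99
I = (+1)√(25/99/(4π)) = 0.14175797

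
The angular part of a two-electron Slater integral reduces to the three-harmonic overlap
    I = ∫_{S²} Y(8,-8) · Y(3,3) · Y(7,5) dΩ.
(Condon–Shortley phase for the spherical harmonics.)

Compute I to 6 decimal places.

Checks pass: Σm=0; 18 even; l₃=7∈[5,11].
(2·8+1)(2·3+1)(2·7+1) = 1785
Δ: 4! 12! 2! / 19! → 1/5290740
sum: t=1:−1/7257600 t=2:+1/2073600 t=3:−1/7257600 = 1/4838400
3j²(8 3 7; 0 0 0) = Δ·Π!·Σ² = 252/20995  (sign -1)
sum: t=4:+1/22992076800 = 1/22992076800
3j²(8 3 7; -8 3 5) = Δ·Π!·Σ² = 5/969  (sign +1)
combine: 4πI² = 1785·252/20995·5/969 = 8820/79781
take √, sign -1: I = -0.09379499

-0.093795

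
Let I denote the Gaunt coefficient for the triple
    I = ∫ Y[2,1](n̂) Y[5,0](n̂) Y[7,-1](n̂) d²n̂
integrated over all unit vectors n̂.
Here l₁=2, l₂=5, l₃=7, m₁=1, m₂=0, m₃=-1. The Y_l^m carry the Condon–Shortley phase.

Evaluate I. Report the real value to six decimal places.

Rules hold: Σm=0, L=14 even, 3≤7≤7.
N = 5·11·15 = 825
Δ = 0!·4!·10!/15! = 1/15015
Racah Σ t=0..0: t=0:+1/57600 = 1/57600
⇒ 3j(2 5 7; 0 0 0)² = 21/715, sgn -1
Racah Σ t=0..0: t=0:+1/86400 = 1/86400
⇒ 3j(2 5 7; 1 0 -1)² = 16/715, sgn +1
4πI² = N·(3j₀)²·(3jₘ)² = 1008/1859
I = -1·√(0.542227/4π) = -0.20772350

-0.207724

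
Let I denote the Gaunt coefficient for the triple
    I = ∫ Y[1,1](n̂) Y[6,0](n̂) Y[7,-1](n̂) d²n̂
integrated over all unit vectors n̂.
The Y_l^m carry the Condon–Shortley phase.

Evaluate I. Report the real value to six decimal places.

Rules hold: Σm=0, L=14 even, 5≤7≤7.
N = 3·13·15 = 585
Δ = 0!·2!·12!/15! = 1/1365
Racah Σ t=0..0: t=0:+1/518400 = 1/518400
⇒ 3j(1 6 7; 0 0 0)² = 7/195, sgn -1
Racah Σ t=0..0: t=0:+1/1036800 = 1/1036800
⇒ 3j(1 6 7; 1 0 -1)² = 4/195, sgn +1
4πI² = N·(3j₀)²·(3jₘ)² = 28/65
I = -1·√(0.430769/4π) = -0.18514731

-0.185147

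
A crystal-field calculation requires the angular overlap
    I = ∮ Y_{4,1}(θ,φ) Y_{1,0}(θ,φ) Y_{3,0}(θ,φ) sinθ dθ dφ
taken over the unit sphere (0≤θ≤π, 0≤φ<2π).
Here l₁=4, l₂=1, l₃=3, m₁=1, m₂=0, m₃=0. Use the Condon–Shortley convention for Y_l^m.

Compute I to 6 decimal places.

0.000000

Σmᵢ = 1 ≠ 0, so the φ-integral vanishes; I = 0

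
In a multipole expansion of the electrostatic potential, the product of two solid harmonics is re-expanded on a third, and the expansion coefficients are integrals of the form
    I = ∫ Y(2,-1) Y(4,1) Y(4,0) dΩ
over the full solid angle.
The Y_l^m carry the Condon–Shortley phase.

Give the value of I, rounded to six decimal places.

Rules hold: Σm=0, L=10 even, 2≤4≤6.
N = 5·9·9 = 405
Δ = 2!·2!·6!/11! = 1/13860
Racah Σ t=0..2: t=0:+1/192 t=1:−1/36 t=2:+1/192 = -5/288
⇒ 3j(2 4 4; 0 0 0)² = 20/693, sgn -1
Racah Σ t=1..2: t=1:−1/96 t=2:+1/72 = 1/288
⇒ 3j(2 4 4; -1 1 0)² = 1/462, sgn +1
4πI² = N·(3j₀)²·(3jₘ)² = 150/5929
I = -1·√(0.0252994/4π) = -0.04486937

-0.044869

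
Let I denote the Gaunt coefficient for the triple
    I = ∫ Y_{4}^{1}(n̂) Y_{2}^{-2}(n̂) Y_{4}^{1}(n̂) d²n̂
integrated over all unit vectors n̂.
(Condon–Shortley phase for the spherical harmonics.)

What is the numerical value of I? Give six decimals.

0.200662

m-sum 0 ✓  L=10 even ✓  2≤4≤6 ✓
Π(2lᵢ+1) = 9×5×9 = 405
triangle coeff Δ(4,2,4) = 1/13860
Σ_t [0,2]: t=0:+1/192 t=1:−1/36 t=2:+1/192 = -5/288
(3j)²=20/693 [(4 2 4; 0 0 0)], sign=-1
Σ_t [0,0]: t=0:+1/144 = 1/144
(3j)²=10/231 [(4 2 4; 1 -2 1)], sign=-1
⇒ 4πI² = 3000/5929
I = (+1)√(3000/5929/(4π)) = 0.20066192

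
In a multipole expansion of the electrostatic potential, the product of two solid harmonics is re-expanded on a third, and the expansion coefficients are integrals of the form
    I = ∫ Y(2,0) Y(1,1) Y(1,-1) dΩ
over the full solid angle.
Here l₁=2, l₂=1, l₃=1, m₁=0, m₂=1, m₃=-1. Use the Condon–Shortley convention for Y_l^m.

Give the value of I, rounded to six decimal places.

Rules hold: Σm=0, L=4 even, 1≤1≤3.
N = 5·3·3 = 45
Δ = 2!·2!·0!/5! = 1/30
Racah Σ t=1..1: t=1:−1/1 = -1/1
⇒ 3j(2 1 1; 0 0 0)² = 2/15, sgn +1
Racah Σ t=2..2: t=2:+1/4 = 1/4
⇒ 3j(2 1 1; 0 1 -1)² = 1/30, sgn +1
4πI² = N·(3j₀)²·(3jₘ)² = 1/5
I = +1·√(0.2/4π) = 0.12615663

0.126157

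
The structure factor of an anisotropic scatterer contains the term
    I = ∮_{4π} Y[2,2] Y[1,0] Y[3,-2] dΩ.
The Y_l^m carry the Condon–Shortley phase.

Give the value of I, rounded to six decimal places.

Rules hold: Σm=0, L=6 even, 1≤3≤3.
N = 5·3·7 = 105
Δ = 0!·4!·2!/7! = 1/105
Racah Σ t=0..0: t=0:+1/4 = 1/4
⇒ 3j(2 1 3; 0 0 0)² = 3/35, sgn -1
Racah Σ t=0..0: t=0:+1/24 = 1/24
⇒ 3j(2 1 3; 2 0 -2)² = 1/21, sgn -1
4πI² = N·(3j₀)²·(3jₘ)² = 3/7
I = +1·√(0.428571/4π) = 0.18467439

0.184674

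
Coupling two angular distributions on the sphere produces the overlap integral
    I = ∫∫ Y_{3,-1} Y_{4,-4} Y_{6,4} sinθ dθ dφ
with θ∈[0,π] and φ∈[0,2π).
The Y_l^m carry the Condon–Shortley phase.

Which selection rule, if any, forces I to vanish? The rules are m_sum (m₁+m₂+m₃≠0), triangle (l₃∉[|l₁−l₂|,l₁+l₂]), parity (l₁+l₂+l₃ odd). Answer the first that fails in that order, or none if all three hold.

m_sum

azimuthal sum: -1 − 4 + 4 = -1  ✗
1 ≤ 6 ≤ 7 (triangle on l)
L = 3 + 4 + 6 = 13 (odd)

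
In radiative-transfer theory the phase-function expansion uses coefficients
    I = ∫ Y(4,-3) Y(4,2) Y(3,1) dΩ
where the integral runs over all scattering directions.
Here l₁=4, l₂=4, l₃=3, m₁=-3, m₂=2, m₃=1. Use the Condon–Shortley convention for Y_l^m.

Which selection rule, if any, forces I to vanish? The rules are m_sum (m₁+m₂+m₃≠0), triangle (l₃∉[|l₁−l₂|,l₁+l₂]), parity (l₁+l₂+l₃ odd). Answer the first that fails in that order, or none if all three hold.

parity

m₁+m₂+m₃ = -3 + 2 + 1 = 0  ✓
triangle: |4−4|=0 ≤ l₃=3 ≤ 4+4=8  ✓
parity: l₁+l₂+l₃ = 11 is odd  ✗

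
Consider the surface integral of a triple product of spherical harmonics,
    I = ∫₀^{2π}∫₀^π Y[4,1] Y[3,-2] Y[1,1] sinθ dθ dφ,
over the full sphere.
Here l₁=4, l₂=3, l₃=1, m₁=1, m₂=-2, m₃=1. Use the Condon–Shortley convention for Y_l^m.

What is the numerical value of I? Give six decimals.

Checks pass: Σm=0; 8 even; l₃=1∈[1,7].
(2·4+1)(2·3+1)(2·1+1) = 189
Δ: 6! 2! 0! / 9! → 1/252
sum: t=3:−1/36 = -1/36
3j²(4 3 1; 0 0 0) = Δ·Π!·Σ² = 4/63  (sign +1)
sum: t=1:−1/240 = -1/240
3j²(4 3 1; 1 -2 1) = Δ·Π!·Σ² = 1/84  (sign -1)
combine: 4πI² = 189·4/63·1/84 = 1/7
take √, sign -1: I = -0.10662181

-0.106622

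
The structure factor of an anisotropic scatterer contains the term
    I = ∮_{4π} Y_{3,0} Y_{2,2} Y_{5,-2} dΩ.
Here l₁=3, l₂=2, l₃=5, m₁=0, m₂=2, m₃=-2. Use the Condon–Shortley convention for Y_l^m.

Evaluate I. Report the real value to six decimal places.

Checks pass: Σm=0; 10 even; l₃=5∈[1,5].
(2·3+1)(2·2+1)(2·5+1) = 385
Δ: 0! 6! 4! / 11! → 1/2310
sum: t=0:+1/144 = 1/144
3j²(3 2 5; 0 0 0) = Δ·Π!·Σ² = 10/231  (sign -1)
sum: t=0:+1/864 = 1/864
3j²(3 2 5; 0 2 -2) = Δ·Π!·Σ² = 1/66  (sign -1)
combine: 4πI² = 385·10/231·1/66 = 25/99
take √, sign +1: I = 0.14175797

0.141758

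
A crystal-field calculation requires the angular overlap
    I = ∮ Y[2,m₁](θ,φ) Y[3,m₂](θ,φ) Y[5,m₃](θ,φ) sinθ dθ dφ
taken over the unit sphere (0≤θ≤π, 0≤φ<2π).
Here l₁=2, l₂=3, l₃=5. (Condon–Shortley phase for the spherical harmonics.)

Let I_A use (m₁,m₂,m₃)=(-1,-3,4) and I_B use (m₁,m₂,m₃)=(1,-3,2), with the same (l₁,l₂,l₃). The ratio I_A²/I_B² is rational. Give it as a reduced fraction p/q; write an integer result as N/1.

12/1

l's match ⇒ only the (l;m) 3-j factors differ between A and B.
A: triangle coeff Δ(2,3,5) = 1/2310; Σ_t [0,0]: t=0:+1/4320 = 1/4320; (3j)²=2/55 [(2 3 5; -1 -3 4)], sign=-1
B: triangle coeff Δ(2,3,5) = 1/2310; Σ_t [0,0]: t=0:+1/4320 = 1/4320; (3j)²=1/330 [(2 3 5; 1 -3 2)], sign=-1
I_A²/I_B² = (2/55)/(1/330) = 12/1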